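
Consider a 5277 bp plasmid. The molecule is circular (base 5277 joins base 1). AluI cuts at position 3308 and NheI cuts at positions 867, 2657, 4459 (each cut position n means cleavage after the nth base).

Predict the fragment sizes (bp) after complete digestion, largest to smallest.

1790, 1685, 1151, 651 bp

Combined cut positions (sorted): 867, 2657, 3308, 4459.
Circular molecule, 4 cuts → 4 fragments:
  2657 − 867 = 1790 bp
  3308 − 2657 = 651 bp
  4459 − 3308 = 1151 bp
  wrap: 5277 − 4459 + 867 = 1685 bp
Sorted largest to smallest: 1790, 1685, 1151, 651 bp.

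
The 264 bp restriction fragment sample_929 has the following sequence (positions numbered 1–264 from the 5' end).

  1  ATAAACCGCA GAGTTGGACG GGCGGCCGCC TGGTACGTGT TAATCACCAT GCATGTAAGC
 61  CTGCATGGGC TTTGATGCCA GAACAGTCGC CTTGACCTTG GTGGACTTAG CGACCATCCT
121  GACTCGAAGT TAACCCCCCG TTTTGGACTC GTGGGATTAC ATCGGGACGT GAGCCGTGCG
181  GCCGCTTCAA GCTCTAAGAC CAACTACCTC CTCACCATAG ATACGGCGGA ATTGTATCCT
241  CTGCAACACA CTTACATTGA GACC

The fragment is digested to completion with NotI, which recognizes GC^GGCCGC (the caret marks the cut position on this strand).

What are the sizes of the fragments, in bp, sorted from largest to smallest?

NotI sites (GCGGCCGC) start at positions 22, 178.
NotI cuts after base 2 of each site, so after positions 23, 179.
Linear molecule, 2 cuts → 3 fragments:
  1–23 → 23 bp
  24–179 → 156 bp
  180–264 → 85 bp
Sorted largest to smallest: 156, 85, 23 bp.

156, 85, 23 bp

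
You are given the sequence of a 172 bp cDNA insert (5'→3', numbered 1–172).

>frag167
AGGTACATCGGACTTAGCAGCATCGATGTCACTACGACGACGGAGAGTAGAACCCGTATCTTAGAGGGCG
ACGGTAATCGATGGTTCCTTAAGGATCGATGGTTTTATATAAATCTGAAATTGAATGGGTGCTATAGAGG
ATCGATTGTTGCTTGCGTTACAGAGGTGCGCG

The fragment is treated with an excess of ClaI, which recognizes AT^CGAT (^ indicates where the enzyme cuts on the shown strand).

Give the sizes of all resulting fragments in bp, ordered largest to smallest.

55, 46, 30, 23, 18 bp

ClaI sites (ATCGAT) start at positions 22, 77, 95, 141.
ClaI cuts after base 2 of each site, so after positions 23, 78, 96, 142.
Linear molecule, 4 cuts → 5 fragments:
  1–23 → 23 bp
  24–78 → 55 bp
  79–96 → 18 bp
  97–142 → 46 bp
  143–172 → 30 bp
Sorted largest to smallest: 55, 46, 30, 23, 18 bp.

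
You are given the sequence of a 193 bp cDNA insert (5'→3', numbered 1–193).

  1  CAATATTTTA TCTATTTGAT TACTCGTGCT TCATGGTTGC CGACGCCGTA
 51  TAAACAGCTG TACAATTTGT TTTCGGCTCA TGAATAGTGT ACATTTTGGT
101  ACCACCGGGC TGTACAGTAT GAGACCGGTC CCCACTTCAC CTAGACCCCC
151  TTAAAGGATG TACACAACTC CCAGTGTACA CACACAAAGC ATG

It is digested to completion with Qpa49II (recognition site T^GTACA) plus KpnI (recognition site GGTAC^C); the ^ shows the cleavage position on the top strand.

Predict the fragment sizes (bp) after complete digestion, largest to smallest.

Qpa49II sites (TGTACA) start at positions 59, 88, 111, 159, 175.
Qpa49II cuts after the first base of each site, so after positions 59, 88, 111, 159, 175.
The KpnI site (GGTACC) starts at position 98.
KpnI cuts after base 5 of each site (before the last base), so after position 102.
Combined cut positions: 59, 88, 102, 111, 159, 175.
Linear molecule, 6 cuts → 7 fragments:
  1–59 → 59 bp
  60–88 → 29 bp
  89–102 → 14 bp
  103–111 → 9 bp
  112–159 → 48 bp
  160–175 → 16 bp
  176–193 → 18 bp
Sorted largest to smallest: 59, 48, 29, 18, 16, 14, 9 bp.

59, 48, 29, 18, 16, 14, 9 bp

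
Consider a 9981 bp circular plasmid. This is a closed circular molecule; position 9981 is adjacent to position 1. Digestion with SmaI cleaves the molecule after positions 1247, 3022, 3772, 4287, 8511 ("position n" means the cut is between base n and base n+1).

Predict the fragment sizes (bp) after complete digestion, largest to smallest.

4224, 2717, 1775, 750, 515 bp

Circular molecule, 5 cuts → 5 fragments:
  3022 − 1247 = 1775 bp
  3772 − 3022 = 750 bp
  4287 − 3772 = 515 bp
  8511 − 4287 = 4224 bp
  wrap: 9981 − 8511 + 1247 = 2717 bp
Sorted largest to smallest: 4224, 2717, 1775, 750, 515 bp.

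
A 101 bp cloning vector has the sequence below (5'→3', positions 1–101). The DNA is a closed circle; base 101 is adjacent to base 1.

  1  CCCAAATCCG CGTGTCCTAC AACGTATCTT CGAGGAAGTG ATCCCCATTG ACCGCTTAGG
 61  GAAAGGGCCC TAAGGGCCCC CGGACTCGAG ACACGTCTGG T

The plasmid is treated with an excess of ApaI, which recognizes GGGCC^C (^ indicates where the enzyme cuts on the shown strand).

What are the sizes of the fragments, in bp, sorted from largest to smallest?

92, 9 bp

ApaI sites (GGGCCC) start at positions 65, 74.
ApaI cuts after base 5 of each site (before the last base), so after positions 69, 78.
Circular molecule, 2 cuts → 2 fragments:
  70–78 → 9 bp
  79–101 then 1–69 → 23 + 69 = 92 bp
Sorted largest to smallest: 92, 9 bp.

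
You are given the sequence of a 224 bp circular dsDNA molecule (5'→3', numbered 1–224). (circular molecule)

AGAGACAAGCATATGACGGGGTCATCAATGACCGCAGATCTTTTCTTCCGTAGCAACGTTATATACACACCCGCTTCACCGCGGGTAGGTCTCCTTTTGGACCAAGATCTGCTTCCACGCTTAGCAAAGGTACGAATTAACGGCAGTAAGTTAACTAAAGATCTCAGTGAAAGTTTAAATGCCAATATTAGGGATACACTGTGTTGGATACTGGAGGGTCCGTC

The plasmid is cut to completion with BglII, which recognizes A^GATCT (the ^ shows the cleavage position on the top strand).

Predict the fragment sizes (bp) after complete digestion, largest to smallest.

BglII sites (AGATCT) start at positions 36, 105, 159.
BglII cuts after the first base of each site, so after positions 36, 105, 159.
Circular molecule, 3 cuts → 3 fragments:
  37–105 → 69 bp
  106–159 → 54 bp
  160–224 then 1–36 → 65 + 36 = 101 bp
Sorted largest to smallest: 101, 69, 54 bp.

101, 69, 54 bp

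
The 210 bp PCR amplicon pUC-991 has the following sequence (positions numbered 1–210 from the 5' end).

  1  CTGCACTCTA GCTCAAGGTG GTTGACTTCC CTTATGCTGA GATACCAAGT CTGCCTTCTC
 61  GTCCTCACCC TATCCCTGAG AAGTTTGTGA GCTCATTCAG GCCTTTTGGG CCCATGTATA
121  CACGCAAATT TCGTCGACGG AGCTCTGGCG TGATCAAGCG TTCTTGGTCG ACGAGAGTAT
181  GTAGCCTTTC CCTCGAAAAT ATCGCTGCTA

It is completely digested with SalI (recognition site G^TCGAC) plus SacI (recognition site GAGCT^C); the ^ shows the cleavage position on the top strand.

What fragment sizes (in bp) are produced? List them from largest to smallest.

93, 43, 40, 23, 11 bp

SalI sites (GTCGAC) start at positions 133, 167.
SalI cuts after the first base of each site, so after positions 133, 167.
SacI sites (GAGCTC) start at positions 89, 140.
SacI cuts after base 5 of each site (before the last base), so after positions 93, 144.
Combined cut positions: 93, 133, 144, 167.
Linear molecule, 4 cuts → 5 fragments:
  1–93 → 93 bp
  94–133 → 40 bp
  134–144 → 11 bp
  145–167 → 23 bp
  168–210 → 43 bp
Sorted largest to smallest: 93, 43, 40, 23, 11 bp.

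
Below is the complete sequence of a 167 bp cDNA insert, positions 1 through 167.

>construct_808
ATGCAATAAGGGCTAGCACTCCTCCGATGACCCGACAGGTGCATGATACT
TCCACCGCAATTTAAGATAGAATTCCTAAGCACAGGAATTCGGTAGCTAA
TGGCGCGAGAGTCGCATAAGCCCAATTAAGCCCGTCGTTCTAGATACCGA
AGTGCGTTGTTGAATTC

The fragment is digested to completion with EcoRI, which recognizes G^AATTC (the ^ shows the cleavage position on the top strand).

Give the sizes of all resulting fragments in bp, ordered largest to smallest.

76, 70, 16, 5 bp

EcoRI sites (GAATTC) start at positions 70, 86, 162.
EcoRI cuts after the first base of each site, so after positions 70, 86, 162.
Linear molecule, 3 cuts → 4 fragments:
  1–70 → 70 bp
  71–86 → 16 bp
  87–162 → 76 bp
  163–167 → 5 bp
Sorted largest to smallest: 76, 70, 16, 5 bp.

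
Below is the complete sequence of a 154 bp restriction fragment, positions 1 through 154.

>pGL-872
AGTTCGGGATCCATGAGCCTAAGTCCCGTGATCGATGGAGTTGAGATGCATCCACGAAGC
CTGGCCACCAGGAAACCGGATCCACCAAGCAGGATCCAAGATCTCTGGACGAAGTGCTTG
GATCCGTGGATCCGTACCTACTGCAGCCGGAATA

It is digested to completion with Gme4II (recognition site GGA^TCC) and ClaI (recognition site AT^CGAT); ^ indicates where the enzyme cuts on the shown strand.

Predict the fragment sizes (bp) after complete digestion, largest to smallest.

48, 28, 24, 23, 14, 9, 8 bp

Gme4II sites (GGATCC) start at positions 7, 78, 92, 120, 128.
Gme4II cuts after base 3 of each site, so after positions 9, 80, 94, 122, 130.
The ClaI site (ATCGAT) starts at position 31.
ClaI cuts after base 2 of each site, so after position 32.
Combined cut positions: 9, 32, 80, 94, 122, 130.
Linear molecule, 6 cuts → 7 fragments:
  1–9 → 9 bp
  10–32 → 23 bp
  33–80 → 48 bp
  81–94 → 14 bp
  95–122 → 28 bp
  123–130 → 8 bp
  131–154 → 24 bp
Sorted largest to smallest: 48, 28, 24, 23, 14, 9, 8 bp.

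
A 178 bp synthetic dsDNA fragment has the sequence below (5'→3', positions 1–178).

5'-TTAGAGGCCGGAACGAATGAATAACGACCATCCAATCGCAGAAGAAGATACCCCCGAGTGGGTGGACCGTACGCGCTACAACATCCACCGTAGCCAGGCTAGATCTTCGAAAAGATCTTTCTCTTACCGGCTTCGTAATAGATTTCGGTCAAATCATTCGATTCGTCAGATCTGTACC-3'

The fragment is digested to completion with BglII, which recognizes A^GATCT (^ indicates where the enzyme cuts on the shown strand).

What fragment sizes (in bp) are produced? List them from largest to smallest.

101, 55, 12, 10 bp

BglII sites (AGATCT) start at positions 101, 113, 168.
BglII cuts after the first base of each site, so after positions 101, 113, 168.
Linear molecule, 3 cuts → 4 fragments:
  1–101 → 101 bp
  102–113 → 12 bp
  114–168 → 55 bp
  169–178 → 10 bp
Sorted largest to smallest: 101, 55, 12, 10 bp.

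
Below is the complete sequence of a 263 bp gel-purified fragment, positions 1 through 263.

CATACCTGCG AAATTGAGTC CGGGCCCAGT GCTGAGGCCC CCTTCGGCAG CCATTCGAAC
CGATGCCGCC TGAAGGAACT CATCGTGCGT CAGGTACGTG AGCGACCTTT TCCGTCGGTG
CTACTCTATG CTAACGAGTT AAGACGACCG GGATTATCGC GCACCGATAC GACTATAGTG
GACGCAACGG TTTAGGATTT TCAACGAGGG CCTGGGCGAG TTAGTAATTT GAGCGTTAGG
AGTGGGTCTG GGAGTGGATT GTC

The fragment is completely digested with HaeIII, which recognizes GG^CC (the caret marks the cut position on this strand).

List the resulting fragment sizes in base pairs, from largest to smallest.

173, 53, 24, 13 bp

HaeIII sites (GGCC) start at positions 23, 36, 209.
HaeIII cuts after base 2 of each site, so after positions 24, 37, 210.
Linear molecule, 3 cuts → 4 fragments:
  1–24 → 24 bp
  25–37 → 13 bp
  38–210 → 173 bp
  211–263 → 53 bp
Sorted largest to smallest: 173, 53, 24, 13 bp.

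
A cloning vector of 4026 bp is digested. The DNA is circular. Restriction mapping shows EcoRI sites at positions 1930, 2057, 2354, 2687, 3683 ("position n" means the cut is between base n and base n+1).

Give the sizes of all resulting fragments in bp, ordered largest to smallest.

Circular molecule, 5 cuts → 5 fragments:
  2057 − 1930 = 127 bp
  2354 − 2057 = 297 bp
  2687 − 2354 = 333 bp
  3683 − 2687 = 996 bp
  wrap: 4026 − 3683 + 1930 = 2273 bp
Sorted largest to smallest: 2273, 996, 333, 297, 127 bp.

2273, 996, 333, 297, 127 bp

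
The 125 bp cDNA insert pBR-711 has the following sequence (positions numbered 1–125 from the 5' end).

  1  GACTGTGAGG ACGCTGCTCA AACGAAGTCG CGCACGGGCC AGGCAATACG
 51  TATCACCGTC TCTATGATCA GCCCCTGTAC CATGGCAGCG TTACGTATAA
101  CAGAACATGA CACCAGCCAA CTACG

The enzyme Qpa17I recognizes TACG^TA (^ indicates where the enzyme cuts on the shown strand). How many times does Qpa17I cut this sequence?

2

TACGTA occurs starting at positions 47, 92.
Qpa17I cuts at 2 sites.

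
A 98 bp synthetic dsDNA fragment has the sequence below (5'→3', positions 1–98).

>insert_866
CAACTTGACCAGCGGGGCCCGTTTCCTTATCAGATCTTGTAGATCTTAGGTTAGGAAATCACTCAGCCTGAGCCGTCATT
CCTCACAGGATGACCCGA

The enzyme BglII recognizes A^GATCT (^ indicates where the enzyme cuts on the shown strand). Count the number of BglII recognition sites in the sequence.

2

AGATCT occurs starting at positions 32, 41.
BglII cuts at 2 sites.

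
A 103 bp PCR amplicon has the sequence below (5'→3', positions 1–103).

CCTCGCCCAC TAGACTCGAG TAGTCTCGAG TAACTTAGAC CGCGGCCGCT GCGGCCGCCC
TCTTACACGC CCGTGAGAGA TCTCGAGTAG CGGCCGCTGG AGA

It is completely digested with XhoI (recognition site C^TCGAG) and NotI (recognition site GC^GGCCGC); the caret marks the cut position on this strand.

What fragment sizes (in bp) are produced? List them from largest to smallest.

30, 18, 15, 12, 10, 9, 9 bp

XhoI sites (CTCGAG) start at positions 15, 25, 82.
XhoI cuts after the first base of each site, so after positions 15, 25, 82.
NotI sites (GCGGCCGC) start at positions 42, 51, 90.
NotI cuts after base 2 of each site, so after positions 43, 52, 91.
Combined cut positions: 15, 25, 43, 52, 82, 91.
Linear molecule, 6 cuts → 7 fragments:
  1–15 → 15 bp
  16–25 → 10 bp
  26–43 → 18 bp
  44–52 → 9 bp
  53–82 → 30 bp
  83–91 → 9 bp
  92–103 → 12 bp
Sorted largest to smallest: 30, 18, 15, 12, 10, 9, 9 bp.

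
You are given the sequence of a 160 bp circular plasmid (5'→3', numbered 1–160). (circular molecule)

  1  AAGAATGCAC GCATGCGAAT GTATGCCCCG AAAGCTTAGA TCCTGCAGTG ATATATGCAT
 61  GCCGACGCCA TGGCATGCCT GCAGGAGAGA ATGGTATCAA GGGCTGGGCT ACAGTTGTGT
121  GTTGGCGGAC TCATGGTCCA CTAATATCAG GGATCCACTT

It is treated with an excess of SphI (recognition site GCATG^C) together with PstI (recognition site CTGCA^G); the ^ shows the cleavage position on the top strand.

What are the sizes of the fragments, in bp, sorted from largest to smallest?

SphI sites (GCATGC) start at positions 11, 57, 73.
SphI cuts after base 5 of each site (before the last base), so after positions 15, 61, 77.
PstI sites (CTGCAG) start at positions 43, 79.
PstI cuts after base 5 of each site (before the last base), so after positions 47, 83.
Combined cut positions: 15, 47, 61, 77, 83.
Circular molecule, 5 cuts → 5 fragments:
  16–47 → 32 bp
  48–61 → 14 bp
  62–77 → 16 bp
  78–83 → 6 bp
  84–160 then 1–15 → 77 + 15 = 92 bp
Sorted largest to smallest: 92, 32, 16, 14, 6 bp.

92, 32, 16, 14, 6 bp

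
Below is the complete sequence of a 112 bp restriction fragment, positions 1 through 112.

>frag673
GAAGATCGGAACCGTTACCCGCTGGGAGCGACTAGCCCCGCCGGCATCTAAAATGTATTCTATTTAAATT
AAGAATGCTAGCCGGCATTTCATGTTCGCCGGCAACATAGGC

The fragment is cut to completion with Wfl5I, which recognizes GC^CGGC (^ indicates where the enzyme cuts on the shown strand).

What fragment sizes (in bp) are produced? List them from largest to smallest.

Wfl5I sites (GCCGGC) start at positions 40, 81, 98.
Wfl5I cuts after base 2 of each site, so after positions 41, 82, 99.
Linear molecule, 3 cuts → 4 fragments:
  1–41 → 41 bp
  42–82 → 41 bp
  83–99 → 17 bp
  100–112 → 13 bp
Sorted largest to smallest: 41, 41, 17, 13 bp.

41, 41, 17, 13 bp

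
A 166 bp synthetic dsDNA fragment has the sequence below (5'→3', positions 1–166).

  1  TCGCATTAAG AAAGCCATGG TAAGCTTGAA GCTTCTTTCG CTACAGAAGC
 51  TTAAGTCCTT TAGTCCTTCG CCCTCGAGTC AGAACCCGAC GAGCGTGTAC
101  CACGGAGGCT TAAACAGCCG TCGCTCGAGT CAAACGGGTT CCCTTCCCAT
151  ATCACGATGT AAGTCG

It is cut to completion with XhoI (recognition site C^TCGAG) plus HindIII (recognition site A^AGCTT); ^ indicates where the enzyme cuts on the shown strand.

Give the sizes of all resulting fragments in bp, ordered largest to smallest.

51, 42, 26, 22, 18, 7 bp

XhoI sites (CTCGAG) start at positions 73, 124.
XhoI cuts after the first base of each site, so after positions 73, 124.
HindIII sites (AAGCTT) start at positions 22, 29, 47.
HindIII cuts after the first base of each site, so after positions 22, 29, 47.
Combined cut positions: 22, 29, 47, 73, 124.
Linear molecule, 5 cuts → 6 fragments:
  1–22 → 22 bp
  23–29 → 7 bp
  30–47 → 18 bp
  48–73 → 26 bp
  74–124 → 51 bp
  125–166 → 42 bp
Sorted largest to smallest: 51, 42, 26, 22, 18, 7 bp.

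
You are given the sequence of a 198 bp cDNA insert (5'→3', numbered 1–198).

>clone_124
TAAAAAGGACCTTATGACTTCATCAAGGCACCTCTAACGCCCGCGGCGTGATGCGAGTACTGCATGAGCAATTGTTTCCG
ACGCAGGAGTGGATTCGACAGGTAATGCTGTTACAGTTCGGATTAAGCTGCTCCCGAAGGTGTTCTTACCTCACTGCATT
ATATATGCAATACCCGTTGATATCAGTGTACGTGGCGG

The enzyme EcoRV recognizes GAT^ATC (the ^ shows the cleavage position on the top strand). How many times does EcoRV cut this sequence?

GATATC occurs starting at position 179.
EcoRV cuts at 1 site.

1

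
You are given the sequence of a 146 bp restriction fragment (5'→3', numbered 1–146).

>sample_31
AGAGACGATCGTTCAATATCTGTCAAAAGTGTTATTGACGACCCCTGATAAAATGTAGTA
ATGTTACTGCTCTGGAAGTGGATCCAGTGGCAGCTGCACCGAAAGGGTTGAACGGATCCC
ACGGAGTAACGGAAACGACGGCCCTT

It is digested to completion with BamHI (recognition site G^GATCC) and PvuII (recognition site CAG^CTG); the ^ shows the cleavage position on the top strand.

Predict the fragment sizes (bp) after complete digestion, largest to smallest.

80, 32, 21, 13 bp

BamHI sites (GGATCC) start at positions 80, 114.
BamHI cuts after the first base of each site, so after positions 80, 114.
The PvuII site (CAGCTG) starts at position 91.
PvuII cuts after base 3 of each site, so after position 93.
Combined cut positions: 80, 93, 114.
Linear molecule, 3 cuts → 4 fragments:
  1–80 → 80 bp
  81–93 → 13 bp
  94–114 → 21 bp
  115–146 → 32 bp
Sorted largest to smallest: 80, 32, 21, 13 bp.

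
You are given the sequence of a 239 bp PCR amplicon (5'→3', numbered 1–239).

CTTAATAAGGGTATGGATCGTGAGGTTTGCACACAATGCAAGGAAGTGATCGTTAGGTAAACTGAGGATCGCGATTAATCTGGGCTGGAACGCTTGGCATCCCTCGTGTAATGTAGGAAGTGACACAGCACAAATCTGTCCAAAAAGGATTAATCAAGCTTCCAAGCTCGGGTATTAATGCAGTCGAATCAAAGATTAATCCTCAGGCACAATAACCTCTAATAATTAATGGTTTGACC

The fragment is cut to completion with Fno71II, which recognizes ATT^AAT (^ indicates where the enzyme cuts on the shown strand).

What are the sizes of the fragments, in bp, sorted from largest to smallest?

76, 75, 30, 25, 21, 12 bp

Fno71II sites (ATTAAT) start at positions 74, 149, 174, 195, 225.
Fno71II cuts after base 3 of each site, so after positions 76, 151, 176, 197, 227.
Linear molecule, 5 cuts → 6 fragments:
  1–76 → 76 bp
  77–151 → 75 bp
  152–176 → 25 bp
  177–197 → 21 bp
  198–227 → 30 bp
  228–239 → 12 bp
Sorted largest to smallest: 76, 75, 30, 25, 21, 12 bp.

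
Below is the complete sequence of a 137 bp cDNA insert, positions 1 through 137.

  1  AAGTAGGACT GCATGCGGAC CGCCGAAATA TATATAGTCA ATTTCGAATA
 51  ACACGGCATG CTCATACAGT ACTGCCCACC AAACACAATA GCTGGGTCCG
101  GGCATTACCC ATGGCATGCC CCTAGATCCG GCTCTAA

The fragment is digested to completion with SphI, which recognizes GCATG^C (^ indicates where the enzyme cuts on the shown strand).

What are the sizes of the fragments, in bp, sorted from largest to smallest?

58, 45, 19, 15 bp

SphI sites (GCATGC) start at positions 11, 56, 114.
SphI cuts after base 5 of each site (before the last base), so after positions 15, 60, 118.
Linear molecule, 3 cuts → 4 fragments:
  1–15 → 15 bp
  16–60 → 45 bp
  61–118 → 58 bp
  119–137 → 19 bp
Sorted largest to smallest: 58, 45, 19, 15 bp.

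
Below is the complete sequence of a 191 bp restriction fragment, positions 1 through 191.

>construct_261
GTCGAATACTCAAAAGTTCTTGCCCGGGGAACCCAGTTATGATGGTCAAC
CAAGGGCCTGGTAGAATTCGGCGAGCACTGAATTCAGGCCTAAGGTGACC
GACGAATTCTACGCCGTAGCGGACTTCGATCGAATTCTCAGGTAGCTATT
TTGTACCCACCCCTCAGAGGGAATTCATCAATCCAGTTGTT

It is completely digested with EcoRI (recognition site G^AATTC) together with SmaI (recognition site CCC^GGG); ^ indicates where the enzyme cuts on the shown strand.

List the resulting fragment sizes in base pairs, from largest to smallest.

39, 39, 28, 25, 24, 20, 16 bp

EcoRI sites (GAATTC) start at positions 64, 80, 104, 132, 171.
EcoRI cuts after the first base of each site, so after positions 64, 80, 104, 132, 171.
The SmaI site (CCCGGG) starts at position 23.
SmaI cuts after base 3 of each site, so after position 25.
Combined cut positions: 25, 64, 80, 104, 132, 171.
Linear molecule, 6 cuts → 7 fragments:
  1–25 → 25 bp
  26–64 → 39 bp
  65–80 → 16 bp
  81–104 → 24 bp
  105–132 → 28 bp
  133–171 → 39 bp
  172–191 → 20 bp
Sorted largest to smallest: 39, 39, 28, 25, 24, 20, 16 bp.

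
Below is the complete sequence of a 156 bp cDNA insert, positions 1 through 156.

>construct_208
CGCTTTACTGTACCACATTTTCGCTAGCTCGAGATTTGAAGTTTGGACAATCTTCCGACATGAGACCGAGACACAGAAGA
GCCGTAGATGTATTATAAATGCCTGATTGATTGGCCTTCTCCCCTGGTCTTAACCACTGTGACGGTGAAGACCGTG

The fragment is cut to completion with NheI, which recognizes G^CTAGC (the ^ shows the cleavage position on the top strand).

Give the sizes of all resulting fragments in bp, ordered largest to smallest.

133, 23 bp

The NheI site (GCTAGC) starts at position 23.
NheI cuts after the first base of each site, so after position 23.
Linear molecule, 1 cut → 2 fragments:
  1–23 → 23 bp
  24–156 → 133 bp
Sorted largest to smallest: 133, 23 bp.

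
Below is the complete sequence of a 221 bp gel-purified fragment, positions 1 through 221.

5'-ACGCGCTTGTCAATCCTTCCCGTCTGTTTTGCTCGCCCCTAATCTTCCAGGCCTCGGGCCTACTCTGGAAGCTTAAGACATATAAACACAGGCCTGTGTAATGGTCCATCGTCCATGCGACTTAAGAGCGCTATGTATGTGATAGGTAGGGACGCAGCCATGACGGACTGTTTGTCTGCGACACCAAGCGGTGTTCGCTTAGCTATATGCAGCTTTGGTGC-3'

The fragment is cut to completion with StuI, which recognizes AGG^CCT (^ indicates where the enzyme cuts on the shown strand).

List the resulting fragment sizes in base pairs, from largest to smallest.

129, 51, 41 bp

StuI sites (AGGCCT) start at positions 49, 90.
StuI cuts after base 3 of each site, so after positions 51, 92.
Linear molecule, 2 cuts → 3 fragments:
  1–51 → 51 bp
  52–92 → 41 bp
  93–221 → 129 bp
Sorted largest to smallest: 129, 51, 41 bp.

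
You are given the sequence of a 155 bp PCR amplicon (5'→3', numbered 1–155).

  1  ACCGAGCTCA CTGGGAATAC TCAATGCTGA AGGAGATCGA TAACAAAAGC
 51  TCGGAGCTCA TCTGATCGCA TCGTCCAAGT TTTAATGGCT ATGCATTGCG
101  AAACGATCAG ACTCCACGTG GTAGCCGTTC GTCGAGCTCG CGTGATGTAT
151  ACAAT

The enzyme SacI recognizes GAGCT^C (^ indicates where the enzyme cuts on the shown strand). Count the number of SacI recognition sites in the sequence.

GAGCTC occurs starting at positions 4, 54, 134.
SacI cuts at 3 sites.

3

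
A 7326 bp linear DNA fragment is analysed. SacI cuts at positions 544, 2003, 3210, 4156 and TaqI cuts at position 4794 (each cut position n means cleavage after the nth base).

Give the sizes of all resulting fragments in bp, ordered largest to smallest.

2532, 1459, 1207, 946, 638, 544 bp

Combined cut positions (sorted): 544, 2003, 3210, 4156, 4794.
Linear molecule, 5 cuts → 6 fragments:
  544 − 0 = 544 bp
  2003 − 544 = 1459 bp
  3210 − 2003 = 1207 bp
  4156 − 3210 = 946 bp
  4794 − 4156 = 638 bp
  7326 − 4794 = 2532 bp
Sorted largest to smallest: 2532, 1459, 1207, 946, 638, 544 bp.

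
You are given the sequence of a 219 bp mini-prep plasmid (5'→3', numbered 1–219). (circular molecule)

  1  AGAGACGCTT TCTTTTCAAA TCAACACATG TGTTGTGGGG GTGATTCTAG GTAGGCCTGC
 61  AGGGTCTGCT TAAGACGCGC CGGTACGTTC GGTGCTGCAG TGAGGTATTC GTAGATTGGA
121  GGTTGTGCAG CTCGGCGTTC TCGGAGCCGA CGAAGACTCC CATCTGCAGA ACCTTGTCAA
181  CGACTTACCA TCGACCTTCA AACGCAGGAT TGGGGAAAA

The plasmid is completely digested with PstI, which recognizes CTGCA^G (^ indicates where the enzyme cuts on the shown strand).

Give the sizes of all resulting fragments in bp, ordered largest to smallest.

PstI sites (CTGCAG) start at positions 57, 95, 164.
PstI cuts after base 5 of each site (before the last base), so after positions 61, 99, 168.
Circular molecule, 3 cuts → 3 fragments:
  62–99 → 38 bp
  100–168 → 69 bp
  169–219 then 1–61 → 51 + 61 = 112 bp
Sorted largest to smallest: 112, 69, 38 bp.

112, 69, 38 bp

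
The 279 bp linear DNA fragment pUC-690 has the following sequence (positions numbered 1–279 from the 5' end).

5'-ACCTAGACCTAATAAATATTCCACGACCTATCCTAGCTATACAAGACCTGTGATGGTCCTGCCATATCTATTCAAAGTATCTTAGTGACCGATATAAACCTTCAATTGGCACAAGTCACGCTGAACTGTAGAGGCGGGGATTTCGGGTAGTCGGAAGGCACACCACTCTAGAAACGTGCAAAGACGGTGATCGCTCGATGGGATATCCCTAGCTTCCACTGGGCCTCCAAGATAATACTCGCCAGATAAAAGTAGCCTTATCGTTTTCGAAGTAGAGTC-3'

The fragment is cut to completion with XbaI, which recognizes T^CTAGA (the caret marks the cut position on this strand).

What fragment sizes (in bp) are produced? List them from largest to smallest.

167, 112 bp

The XbaI site (TCTAGA) starts at position 167.
XbaI cuts after the first base of each site, so after position 167.
Linear molecule, 1 cut → 2 fragments:
  1–167 → 167 bp
  168–279 → 112 bp
Sorted largest to smallest: 167, 112 bp.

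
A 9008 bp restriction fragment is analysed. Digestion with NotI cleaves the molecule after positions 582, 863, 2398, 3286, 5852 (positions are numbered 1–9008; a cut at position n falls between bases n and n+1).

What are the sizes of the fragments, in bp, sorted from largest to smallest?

Linear molecule, 5 cuts → 6 fragments:
  582 − 0 = 582 bp
  863 − 582 = 281 bp
  2398 − 863 = 1535 bp
  3286 − 2398 = 888 bp
  5852 − 3286 = 2566 bp
  9008 − 5852 = 3156 bp
Sorted largest to smallest: 3156, 2566, 1535, 888, 582, 281 bp.

3156, 2566, 1535, 888, 582, 281 bp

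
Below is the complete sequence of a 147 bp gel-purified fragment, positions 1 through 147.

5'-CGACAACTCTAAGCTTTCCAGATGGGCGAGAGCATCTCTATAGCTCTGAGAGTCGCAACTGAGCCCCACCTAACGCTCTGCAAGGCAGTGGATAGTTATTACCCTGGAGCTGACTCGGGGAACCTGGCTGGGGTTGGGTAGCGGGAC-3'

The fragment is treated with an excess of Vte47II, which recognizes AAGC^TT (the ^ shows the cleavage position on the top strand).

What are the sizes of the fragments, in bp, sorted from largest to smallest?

The Vte47II site (AAGCTT) starts at position 11.
Vte47II cuts after base 4 of each site, so after position 14.
Linear molecule, 1 cut → 2 fragments:
  1–14 → 14 bp
  15–147 → 133 bp
Sorted largest to smallest: 133, 14 bp.

133, 14 bp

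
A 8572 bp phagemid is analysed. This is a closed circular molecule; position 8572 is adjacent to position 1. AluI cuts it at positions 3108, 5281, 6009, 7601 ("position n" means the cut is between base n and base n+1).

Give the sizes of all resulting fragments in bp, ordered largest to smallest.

4079, 2173, 1592, 728 bp

Circular molecule, 4 cuts → 4 fragments:
  5281 − 3108 = 2173 bp
  6009 − 5281 = 728 bp
  7601 − 6009 = 1592 bp
  wrap: 8572 − 7601 + 3108 = 4079 bp
Sorted largest to smallest: 4079, 2173, 1592, 728 bp.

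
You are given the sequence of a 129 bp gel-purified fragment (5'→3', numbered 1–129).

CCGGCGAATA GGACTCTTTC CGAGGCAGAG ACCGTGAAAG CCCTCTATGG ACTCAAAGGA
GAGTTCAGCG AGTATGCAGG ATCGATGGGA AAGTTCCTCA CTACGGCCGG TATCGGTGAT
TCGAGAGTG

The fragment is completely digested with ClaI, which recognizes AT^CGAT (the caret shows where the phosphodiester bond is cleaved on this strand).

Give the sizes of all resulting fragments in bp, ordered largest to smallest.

The ClaI site (ATCGAT) starts at position 81.
ClaI cuts after base 2 of each site, so after position 82.
Linear molecule, 1 cut → 2 fragments:
  1–82 → 82 bp
  83–129 → 47 bp
Sorted largest to smallest: 82, 47 bp.

82, 47 bp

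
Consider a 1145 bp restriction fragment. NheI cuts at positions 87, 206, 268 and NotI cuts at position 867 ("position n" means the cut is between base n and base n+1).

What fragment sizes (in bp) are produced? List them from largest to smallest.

599, 278, 119, 87, 62 bp

Combined cut positions (sorted): 87, 206, 268, 867.
Linear molecule, 4 cuts → 5 fragments:
  87 − 0 = 87 bp
  206 − 87 = 119 bp
  268 − 206 = 62 bp
  867 − 268 = 599 bp
  1145 − 867 = 278 bp
Sorted largest to smallest: 599, 278, 119, 87, 62 bp.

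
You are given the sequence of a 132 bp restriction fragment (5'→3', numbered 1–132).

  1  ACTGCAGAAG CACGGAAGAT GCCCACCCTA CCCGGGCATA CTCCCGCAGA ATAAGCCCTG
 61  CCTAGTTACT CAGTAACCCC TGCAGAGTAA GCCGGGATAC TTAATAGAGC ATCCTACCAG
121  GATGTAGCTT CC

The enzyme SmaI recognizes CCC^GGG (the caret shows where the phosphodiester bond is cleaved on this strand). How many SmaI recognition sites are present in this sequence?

CCCGGG occurs starting at position 31.
SmaI cuts at 1 site.

1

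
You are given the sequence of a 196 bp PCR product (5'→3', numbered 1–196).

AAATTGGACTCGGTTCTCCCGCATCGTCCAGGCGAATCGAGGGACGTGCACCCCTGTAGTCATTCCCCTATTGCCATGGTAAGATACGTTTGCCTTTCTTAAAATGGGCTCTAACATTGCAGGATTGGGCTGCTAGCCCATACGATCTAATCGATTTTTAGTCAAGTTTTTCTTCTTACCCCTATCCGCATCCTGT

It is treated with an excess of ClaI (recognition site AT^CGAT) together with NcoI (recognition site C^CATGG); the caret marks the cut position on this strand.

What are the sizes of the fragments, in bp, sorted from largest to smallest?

The ClaI site (ATCGAT) starts at position 150.
ClaI cuts after base 2 of each site, so after position 151.
The NcoI site (CCATGG) starts at position 74.
NcoI cuts after the first base of each site, so after position 74.
Combined cut positions: 74, 151.
Linear molecule, 2 cuts → 3 fragments:
  1–74 → 74 bp
  75–151 → 77 bp
  152–196 → 45 bp
Sorted largest to smallest: 77, 74, 45 bp.

77, 74, 45 bp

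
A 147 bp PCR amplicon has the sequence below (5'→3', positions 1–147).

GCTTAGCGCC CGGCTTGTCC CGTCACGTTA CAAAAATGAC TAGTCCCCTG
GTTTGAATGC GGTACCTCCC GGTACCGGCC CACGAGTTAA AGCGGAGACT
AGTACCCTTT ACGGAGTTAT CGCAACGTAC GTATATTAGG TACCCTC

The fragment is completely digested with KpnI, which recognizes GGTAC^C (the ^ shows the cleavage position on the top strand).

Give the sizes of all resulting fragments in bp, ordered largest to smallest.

68, 65, 10, 4 bp

KpnI sites (GGTACC) start at positions 61, 71, 139.
KpnI cuts after base 5 of each site (before the last base), so after positions 65, 75, 143.
Linear molecule, 3 cuts → 4 fragments:
  1–65 → 65 bp
  66–75 → 10 bp
  76–143 → 68 bp
  144–147 → 4 bp
Sorted largest to smallest: 68, 65, 10, 4 bp.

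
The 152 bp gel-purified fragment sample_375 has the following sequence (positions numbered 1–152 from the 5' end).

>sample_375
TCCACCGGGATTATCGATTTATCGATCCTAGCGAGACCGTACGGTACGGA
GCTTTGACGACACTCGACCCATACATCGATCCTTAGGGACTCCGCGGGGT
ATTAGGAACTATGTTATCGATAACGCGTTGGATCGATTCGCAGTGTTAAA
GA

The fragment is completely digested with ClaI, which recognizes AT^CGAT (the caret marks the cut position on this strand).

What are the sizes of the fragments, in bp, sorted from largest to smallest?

ClaI sites (ATCGAT) start at positions 13, 21, 75, 116, 132.
ClaI cuts after base 2 of each site, so after positions 14, 22, 76, 117, 133.
Linear molecule, 5 cuts → 6 fragments:
  1–14 → 14 bp
  15–22 → 8 bp
  23–76 → 54 bp
  77–117 → 41 bp
  118–133 → 16 bp
  134–152 → 19 bp
Sorted largest to smallest: 54, 41, 19, 16, 14, 8 bp.

54, 41, 19, 16, 14, 8 bp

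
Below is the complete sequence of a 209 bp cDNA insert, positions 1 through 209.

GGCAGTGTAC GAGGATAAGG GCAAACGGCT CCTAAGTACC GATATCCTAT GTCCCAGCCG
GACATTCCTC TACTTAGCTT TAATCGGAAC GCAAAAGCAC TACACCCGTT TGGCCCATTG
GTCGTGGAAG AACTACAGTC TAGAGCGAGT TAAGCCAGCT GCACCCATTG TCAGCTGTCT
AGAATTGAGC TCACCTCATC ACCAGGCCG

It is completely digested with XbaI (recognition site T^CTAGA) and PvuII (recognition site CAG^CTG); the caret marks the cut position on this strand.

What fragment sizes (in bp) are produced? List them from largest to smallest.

XbaI sites (TCTAGA) start at positions 139, 178.
XbaI cuts after the first base of each site, so after positions 139, 178.
PvuII sites (CAGCTG) start at positions 156, 172.
PvuII cuts after base 3 of each site, so after positions 158, 174.
Combined cut positions: 139, 158, 174, 178.
Linear molecule, 4 cuts → 5 fragments:
  1–139 → 139 bp
  140–158 → 19 bp
  159–174 → 16 bp
  175–178 → 4 bp
  179–209 → 31 bp
Sorted largest to smallest: 139, 31, 19, 16, 4 bp.

139, 31, 19, 16, 4 bp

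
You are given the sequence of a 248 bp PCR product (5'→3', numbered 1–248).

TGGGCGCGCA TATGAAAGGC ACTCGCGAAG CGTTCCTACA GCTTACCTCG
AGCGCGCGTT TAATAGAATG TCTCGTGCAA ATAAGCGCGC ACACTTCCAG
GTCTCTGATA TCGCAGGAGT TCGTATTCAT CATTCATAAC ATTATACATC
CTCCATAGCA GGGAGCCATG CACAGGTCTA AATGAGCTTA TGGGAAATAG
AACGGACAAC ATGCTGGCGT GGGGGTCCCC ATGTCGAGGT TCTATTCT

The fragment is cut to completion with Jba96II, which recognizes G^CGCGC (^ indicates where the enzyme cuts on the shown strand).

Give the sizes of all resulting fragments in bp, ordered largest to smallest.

Jba96II sites (GCGCGC) start at positions 4, 52, 85.
Jba96II cuts after the first base of each site, so after positions 4, 52, 85.
Linear molecule, 3 cuts → 4 fragments:
  1–4 → 4 bp
  5–52 → 48 bp
  53–85 → 33 bp
  86–248 → 163 bp
Sorted largest to smallest: 163, 48, 33, 4 bp.

163, 48, 33, 4 bp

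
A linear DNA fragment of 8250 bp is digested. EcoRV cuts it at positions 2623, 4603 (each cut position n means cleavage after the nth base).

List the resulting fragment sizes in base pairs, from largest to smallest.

Linear molecule, 2 cuts → 3 fragments:
  2623 − 0 = 2623 bp
  4603 − 2623 = 1980 bp
  8250 − 4603 = 3647 bp
Sorted largest to smallest: 3647, 2623, 1980 bp.

3647, 2623, 1980 bp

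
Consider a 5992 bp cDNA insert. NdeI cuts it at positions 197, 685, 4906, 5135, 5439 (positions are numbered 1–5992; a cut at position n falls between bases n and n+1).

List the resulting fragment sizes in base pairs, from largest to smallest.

Linear molecule, 5 cuts → 6 fragments:
  197 − 0 = 197 bp
  685 − 197 = 488 bp
  4906 − 685 = 4221 bp
  5135 − 4906 = 229 bp
  5439 − 5135 = 304 bp
  5992 − 5439 = 553 bp
Sorted largest to smallest: 4221, 553, 488, 304, 229, 197 bp.

4221, 553, 488, 304, 229, 197 bp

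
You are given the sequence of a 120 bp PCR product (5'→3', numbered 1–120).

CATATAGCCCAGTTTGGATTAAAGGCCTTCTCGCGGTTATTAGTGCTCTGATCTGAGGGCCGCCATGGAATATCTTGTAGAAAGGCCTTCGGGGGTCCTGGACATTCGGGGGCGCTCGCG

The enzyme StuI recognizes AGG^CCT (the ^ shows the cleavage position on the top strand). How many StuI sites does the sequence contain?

2

AGGCCT occurs starting at positions 23, 83.
StuI cuts at 2 sites.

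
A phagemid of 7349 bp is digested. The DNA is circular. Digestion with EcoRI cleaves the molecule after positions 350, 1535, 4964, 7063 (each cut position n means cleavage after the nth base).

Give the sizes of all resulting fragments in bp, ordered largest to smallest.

3429, 2099, 1185, 636 bp

Circular molecule, 4 cuts → 4 fragments:
  1535 − 350 = 1185 bp
  4964 − 1535 = 3429 bp
  7063 − 4964 = 2099 bp
  wrap: 7349 − 7063 + 350 = 636 bp
Sorted largest to smallest: 3429, 2099, 1185, 636 bp.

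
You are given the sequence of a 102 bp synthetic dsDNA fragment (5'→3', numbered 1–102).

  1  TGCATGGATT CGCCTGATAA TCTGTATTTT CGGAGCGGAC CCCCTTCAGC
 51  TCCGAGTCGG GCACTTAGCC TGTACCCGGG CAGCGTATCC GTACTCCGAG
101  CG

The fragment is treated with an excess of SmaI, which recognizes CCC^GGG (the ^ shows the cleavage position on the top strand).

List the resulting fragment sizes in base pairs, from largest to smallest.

77, 25 bp

The SmaI site (CCCGGG) starts at position 75.
SmaI cuts after base 3 of each site, so after position 77.
Linear molecule, 1 cut → 2 fragments:
  1–77 → 77 bp
  78–102 → 25 bp
Sorted largest to smallest: 77, 25 bp.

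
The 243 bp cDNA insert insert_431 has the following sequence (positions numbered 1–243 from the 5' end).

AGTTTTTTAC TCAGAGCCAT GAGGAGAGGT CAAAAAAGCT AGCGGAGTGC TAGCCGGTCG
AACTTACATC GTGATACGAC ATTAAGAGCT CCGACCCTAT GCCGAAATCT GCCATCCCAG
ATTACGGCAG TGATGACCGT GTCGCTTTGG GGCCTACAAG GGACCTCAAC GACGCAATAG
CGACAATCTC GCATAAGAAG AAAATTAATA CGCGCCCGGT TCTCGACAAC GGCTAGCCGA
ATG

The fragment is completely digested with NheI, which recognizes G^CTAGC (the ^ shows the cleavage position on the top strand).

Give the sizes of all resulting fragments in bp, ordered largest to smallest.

183, 38, 11, 11 bp

NheI sites (GCTAGC) start at positions 38, 49, 232.
NheI cuts after the first base of each site, so after positions 38, 49, 232.
Linear molecule, 3 cuts → 4 fragments:
  1–38 → 38 bp
  39–49 → 11 bp
  50–232 → 183 bp
  233–243 → 11 bp
Sorted largest to smallest: 183, 38, 11, 11 bp.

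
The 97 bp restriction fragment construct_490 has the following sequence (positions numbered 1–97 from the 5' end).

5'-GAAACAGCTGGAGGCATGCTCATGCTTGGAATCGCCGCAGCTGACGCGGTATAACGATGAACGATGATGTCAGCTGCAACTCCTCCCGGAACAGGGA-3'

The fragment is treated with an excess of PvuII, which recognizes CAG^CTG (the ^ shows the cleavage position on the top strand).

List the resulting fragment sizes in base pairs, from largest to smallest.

PvuII sites (CAGCTG) start at positions 5, 38, 71.
PvuII cuts after base 3 of each site, so after positions 7, 40, 73.
Linear molecule, 3 cuts → 4 fragments:
  1–7 → 7 bp
  8–40 → 33 bp
  41–73 → 33 bp
  74–97 → 24 bp
Sorted largest to smallest: 33, 33, 24, 7 bp.

33, 33, 24, 7 bp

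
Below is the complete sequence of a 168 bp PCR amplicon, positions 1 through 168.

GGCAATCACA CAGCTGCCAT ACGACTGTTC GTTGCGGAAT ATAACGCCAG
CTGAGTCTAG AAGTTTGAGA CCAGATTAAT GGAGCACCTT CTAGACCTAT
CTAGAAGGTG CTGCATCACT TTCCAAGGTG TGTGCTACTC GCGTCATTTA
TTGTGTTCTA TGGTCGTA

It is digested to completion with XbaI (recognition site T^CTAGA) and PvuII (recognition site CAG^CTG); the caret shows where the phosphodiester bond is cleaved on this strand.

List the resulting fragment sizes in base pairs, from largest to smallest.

68, 37, 34, 13, 10, 6 bp

XbaI sites (TCTAGA) start at positions 56, 90, 100.
XbaI cuts after the first base of each site, so after positions 56, 90, 100.
PvuII sites (CAGCTG) start at positions 11, 48.
PvuII cuts after base 3 of each site, so after positions 13, 50.
Combined cut positions: 13, 50, 56, 90, 100.
Linear molecule, 5 cuts → 6 fragments:
  1–13 → 13 bp
  14–50 → 37 bp
  51–56 → 6 bp
  57–90 → 34 bp
  91–100 → 10 bp
  101–168 → 68 bp
Sorted largest to smallest: 68, 37, 34, 13, 10, 6 bp.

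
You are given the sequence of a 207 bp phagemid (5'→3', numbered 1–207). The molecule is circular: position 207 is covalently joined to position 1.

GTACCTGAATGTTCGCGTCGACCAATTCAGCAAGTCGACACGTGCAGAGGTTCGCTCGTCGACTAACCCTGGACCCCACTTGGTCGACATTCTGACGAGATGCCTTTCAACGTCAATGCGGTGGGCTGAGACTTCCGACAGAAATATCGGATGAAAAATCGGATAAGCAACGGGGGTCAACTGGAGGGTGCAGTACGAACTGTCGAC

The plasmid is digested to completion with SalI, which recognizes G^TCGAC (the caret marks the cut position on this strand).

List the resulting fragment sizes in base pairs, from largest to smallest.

119, 25, 24, 22, 17 bp

SalI sites (GTCGAC) start at positions 17, 34, 58, 83, 202.
SalI cuts after the first base of each site, so after positions 17, 34, 58, 83, 202.
Circular molecule, 5 cuts → 5 fragments:
  18–34 → 17 bp
  35–58 → 24 bp
  59–83 → 25 bp
  84–202 → 119 bp
  203–207 then 1–17 → 5 + 17 = 22 bp
Sorted largest to smallest: 119, 25, 24, 22, 17 bp.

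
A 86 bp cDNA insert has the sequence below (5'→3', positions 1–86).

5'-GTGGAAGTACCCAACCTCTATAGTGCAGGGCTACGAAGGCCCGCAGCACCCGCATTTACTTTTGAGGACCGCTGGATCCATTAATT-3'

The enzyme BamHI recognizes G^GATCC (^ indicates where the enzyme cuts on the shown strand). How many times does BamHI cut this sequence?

GGATCC occurs starting at position 74.
BamHI cuts at 1 site.

1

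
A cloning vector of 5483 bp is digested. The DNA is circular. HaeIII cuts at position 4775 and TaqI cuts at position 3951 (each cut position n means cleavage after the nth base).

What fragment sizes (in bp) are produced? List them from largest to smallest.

Combined cut positions (sorted): 3951, 4775.
Circular molecule, 2 cuts → 2 fragments:
  4775 − 3951 = 824 bp
  wrap: 5483 − 4775 + 3951 = 4659 bp
Sorted largest to smallest: 4659, 824 bp.

4659, 824 bp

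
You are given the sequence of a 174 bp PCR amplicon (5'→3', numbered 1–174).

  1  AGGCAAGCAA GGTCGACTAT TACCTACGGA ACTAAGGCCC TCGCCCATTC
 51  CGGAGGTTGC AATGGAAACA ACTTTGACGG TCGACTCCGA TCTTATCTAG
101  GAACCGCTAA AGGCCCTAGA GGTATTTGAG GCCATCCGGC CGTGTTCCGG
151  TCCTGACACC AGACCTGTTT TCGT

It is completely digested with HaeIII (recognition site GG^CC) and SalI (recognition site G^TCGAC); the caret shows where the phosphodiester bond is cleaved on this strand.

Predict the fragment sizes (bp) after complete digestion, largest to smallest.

43, 35, 33, 25, 18, 12, 8 bp

HaeIII sites (GGCC) start at positions 36, 112, 130, 138.
HaeIII cuts after base 2 of each site, so after positions 37, 113, 131, 139.
SalI sites (GTCGAC) start at positions 12, 80.
SalI cuts after the first base of each site, so after positions 12, 80.
Combined cut positions: 12, 37, 80, 113, 131, 139.
Linear molecule, 6 cuts → 7 fragments:
  1–12 → 12 bp
  13–37 → 25 bp
  38–80 → 43 bp
  81–113 → 33 bp
  114–131 → 18 bp
  132–139 → 8 bp
  140–174 → 35 bp
Sorted largest to smallest: 43, 35, 33, 25, 18, 12, 8 bp.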